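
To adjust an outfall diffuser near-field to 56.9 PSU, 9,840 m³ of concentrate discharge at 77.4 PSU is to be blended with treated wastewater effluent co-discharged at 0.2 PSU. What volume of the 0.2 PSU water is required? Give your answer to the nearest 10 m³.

Salt balance: 9,840×77.4 + V×0.2 = (9,840+V)×56.9
761,616 + 0.2V = 559,896 + 56.9V
201,720 = 56.7V
V = 3,557.67 m³

3560 m³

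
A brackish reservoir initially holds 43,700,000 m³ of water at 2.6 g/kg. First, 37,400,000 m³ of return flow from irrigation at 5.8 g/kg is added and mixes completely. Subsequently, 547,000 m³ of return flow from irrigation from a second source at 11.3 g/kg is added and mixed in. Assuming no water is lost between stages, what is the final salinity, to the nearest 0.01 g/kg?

Conserving salt mass:
Initial salt = 43,700,000×2.6 = 113,620,000
After stage 1: salt = 113,620,000 + 37,400,000×5.8 = 330,540,000; volume = 81,100,000 m³; S = 4.076 g/kg
After stage 2: salt = 330,540,000 + 547,000×11.3 = 336,721,100; volume = 81,647,000 m³
S = 336,721,100 / 81,647,000 = 4.1241 g/kg

4.12 g/kg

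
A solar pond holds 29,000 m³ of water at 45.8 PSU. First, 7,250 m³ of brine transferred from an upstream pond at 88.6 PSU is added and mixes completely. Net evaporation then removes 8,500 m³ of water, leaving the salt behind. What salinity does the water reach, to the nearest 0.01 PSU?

After mixing: salt = 29,000×45.8 + 7,250×88.6 = 1,970,550; volume = 36,250 m³
After evaporation: salt unchanged = 1,970,550; volume = 36,250 − 8,500 = 27,750 m³
S = 1,970,550 / 27,750 = 71.0108 PSU

71.01 PSU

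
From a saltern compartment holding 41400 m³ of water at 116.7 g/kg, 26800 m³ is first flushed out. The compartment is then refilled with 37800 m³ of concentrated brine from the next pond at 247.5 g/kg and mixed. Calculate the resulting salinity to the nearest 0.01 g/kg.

Remaining after removal: 14,600 m³ at 116.7 g/kg (salt = 1,703,820)
After addition: salt = 1,703,820 + 37,800×247.5 = 11,059,320; volume = 52,400 m³
S = 11,059,320 / 52,400 = 211.0557 g/kg

211.06 g/kg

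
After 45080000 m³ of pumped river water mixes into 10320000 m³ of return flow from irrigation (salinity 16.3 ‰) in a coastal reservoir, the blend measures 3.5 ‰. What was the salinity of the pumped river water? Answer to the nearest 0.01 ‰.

0.57 ‰

Salt balance: 10,320,000×16.3 + 45,080,000×S = 55,400,000×3.5
168,216,000 + 45,080,000·S = 193,900,000
S = (193,900,000 − 168,216,000) / 45,080,000 = 0.5697 ‰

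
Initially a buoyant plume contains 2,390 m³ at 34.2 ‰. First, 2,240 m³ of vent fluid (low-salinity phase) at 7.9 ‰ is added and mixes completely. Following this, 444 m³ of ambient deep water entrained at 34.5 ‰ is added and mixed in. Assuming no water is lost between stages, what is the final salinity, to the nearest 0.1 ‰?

Salt balance:
Initial salt = 2,390×34.2 = 81,738
After stage 1: salt = 81,738 + 2,240×7.9 = 99,434; volume = 4,630 m³; S = 21.476 ‰
After stage 2: salt = 99,434 + 444×34.5 = 114,752; volume = 5,074 m³
S = 114,752 / 5,074 = 22.6157 ‰

22.6 ‰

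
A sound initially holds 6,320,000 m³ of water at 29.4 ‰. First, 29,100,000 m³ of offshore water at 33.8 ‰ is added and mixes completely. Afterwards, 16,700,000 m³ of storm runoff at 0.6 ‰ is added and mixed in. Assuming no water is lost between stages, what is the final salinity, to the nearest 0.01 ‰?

22.63 ‰

Salt balance:
Initial salt = 6,320,000×29.4 = 185,808,000
After stage 1: salt = 185,808,000 + 29,100,000×33.8 = 1,169,388,000; volume = 35,420,000 m³; S = 33.015 ‰
After stage 2: salt = 1,169,388,000 + 16,700,000×0.6 = 1,179,408,000; volume = 52,120,000 m³
S = 1,179,408,000 / 52,120,000 = 22.6287 ‰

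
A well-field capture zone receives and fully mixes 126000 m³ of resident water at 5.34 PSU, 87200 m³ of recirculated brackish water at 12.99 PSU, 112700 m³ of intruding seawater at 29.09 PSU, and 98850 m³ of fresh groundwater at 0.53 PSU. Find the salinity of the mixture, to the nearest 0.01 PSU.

Salt balance:
salt = 126,000×5.34 + 87,200×12.99 + 112,700×29.09 + 98,850×0.53 = 672,840 + 1,132,728 + 3,278,443 + 52,390.5 = 5,136,401.5
volume = 126,000 + 87,200 + 112,700 + 98,850 = 424,750 m³
S = 5,136,401.5 / 424,750 = 12.0928 PSU

12.09 PSU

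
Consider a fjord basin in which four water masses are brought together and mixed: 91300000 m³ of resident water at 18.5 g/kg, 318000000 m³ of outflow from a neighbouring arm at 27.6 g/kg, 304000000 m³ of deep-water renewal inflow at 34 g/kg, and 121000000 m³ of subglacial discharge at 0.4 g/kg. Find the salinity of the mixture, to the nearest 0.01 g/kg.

24.99 g/kg

Salt balance:
salt = 91,300,000×18.5 + 318,000,000×27.6 + 304,000,000×34 + 121,000,000×0.4 = 1,689,050,000 + 8,776,800,000 + 10,336,000,000 + 48,400,000 = 20,850,250,000
volume = 91,300,000 + 318,000,000 + 304,000,000 + 121,000,000 = 834,300,000 m³
S = 20,850,250,000 / 834,300,000 = 24.9913 g/kg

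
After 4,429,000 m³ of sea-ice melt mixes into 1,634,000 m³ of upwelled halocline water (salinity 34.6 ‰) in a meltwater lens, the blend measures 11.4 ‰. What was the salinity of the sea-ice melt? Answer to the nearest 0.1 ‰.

2.8 ‰

Salt balance: 1,634,000×34.6 + 4,429,000×S = 6,063,000×11.4
56,536,400 + 4,429,000·S = 69,118,200
S = (69,118,200 − 56,536,400) / 4,429,000 = 2.8408 ‰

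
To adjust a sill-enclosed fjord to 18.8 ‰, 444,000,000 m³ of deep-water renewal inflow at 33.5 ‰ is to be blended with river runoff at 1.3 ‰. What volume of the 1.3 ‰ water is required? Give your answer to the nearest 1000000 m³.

373000000 m³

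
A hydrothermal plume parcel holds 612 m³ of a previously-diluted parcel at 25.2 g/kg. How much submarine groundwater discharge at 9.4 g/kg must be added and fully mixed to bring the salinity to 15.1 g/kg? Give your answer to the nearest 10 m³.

1080 m³

Salt balance: 612×25.2 + V×9.4 = (612+V)×15.1
15,422.4 + 9.4V = 9,241.2 + 15.1V
6,181.2 = 5.7V
V = 1,084.42 m³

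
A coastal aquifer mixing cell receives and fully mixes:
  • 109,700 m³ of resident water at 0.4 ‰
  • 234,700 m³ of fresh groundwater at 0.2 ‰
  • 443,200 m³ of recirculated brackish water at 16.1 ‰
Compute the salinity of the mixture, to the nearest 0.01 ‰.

9.18 ‰

By conservation of dissolved salt,
salt = 109,700×0.4 + 234,700×0.2 + 443,200×16.1 = 43,880 + 46,940 + 7,135,520 = 7,226,340
volume = 109,700 + 234,700 + 443,200 = 787,600 m³
S = 7,226,340 / 787,600 = 9.1751 ‰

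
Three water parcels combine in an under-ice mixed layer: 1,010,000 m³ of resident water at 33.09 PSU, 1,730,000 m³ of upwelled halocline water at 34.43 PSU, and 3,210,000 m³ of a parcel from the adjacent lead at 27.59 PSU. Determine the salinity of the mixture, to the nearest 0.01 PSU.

30.51 PSU

Mass of salt is conserved:
salt = 1,010,000×33.09 + 1,730,000×34.43 + 3,210,000×27.59 = 33,420,900 + 59,563,900 + 88,563,900 = 181,548,700
volume = 1,010,000 + 1,730,000 + 3,210,000 = 5,950,000 m³
S = 181,548,700 / 5,950,000 = 30.5124 PSU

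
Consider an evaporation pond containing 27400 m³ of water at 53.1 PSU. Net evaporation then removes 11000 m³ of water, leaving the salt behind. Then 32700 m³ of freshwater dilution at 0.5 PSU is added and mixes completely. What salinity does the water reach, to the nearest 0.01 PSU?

After evaporation: salt = 27,400×53.1 = 1,454,940; volume = 27,400 − 11,000 = 16,400 m³
After mixing: salt = 1,454,940 + 32,700×0.5 = 1,471,290; volume = 16,400 + 32,700 = 49,100 m³
S = 1,471,290 / 49,100 = 29.9652 PSU

29.97 PSU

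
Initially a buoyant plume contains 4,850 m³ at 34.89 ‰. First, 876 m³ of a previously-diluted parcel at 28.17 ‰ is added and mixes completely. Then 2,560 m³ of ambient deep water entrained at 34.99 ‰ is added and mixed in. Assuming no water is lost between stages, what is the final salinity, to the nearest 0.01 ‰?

34.21 ‰

Total salt / total volume:
Initial salt = 4,850×34.89 = 169,216.5
After stage 1: salt = 169,216.5 + 876×28.17 = 193,893.42; volume = 5,726 m³; S = 33.862 ‰
After stage 2: salt = 193,893.42 + 2,560×34.99 = 283,467.82; volume = 8,286 m³
S = 283,467.82 / 8,286 = 34.2105 ‰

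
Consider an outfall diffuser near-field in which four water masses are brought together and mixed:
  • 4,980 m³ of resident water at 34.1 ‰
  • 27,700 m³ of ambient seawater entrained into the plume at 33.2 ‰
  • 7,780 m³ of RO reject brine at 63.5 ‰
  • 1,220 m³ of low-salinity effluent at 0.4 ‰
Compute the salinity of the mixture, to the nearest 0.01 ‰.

Conserving salt mass:
salt = 4,980×34.1 + 27,700×33.2 + 7,780×63.5 + 1,220×0.4 = 169,818 + 919,640 + 494,030 + 488 = 1,583,976
volume = 4,980 + 27,700 + 7,780 + 1,220 = 41,680 m³
S = 1,583,976 / 41,680 = 38.0033 ‰

38.00 ‰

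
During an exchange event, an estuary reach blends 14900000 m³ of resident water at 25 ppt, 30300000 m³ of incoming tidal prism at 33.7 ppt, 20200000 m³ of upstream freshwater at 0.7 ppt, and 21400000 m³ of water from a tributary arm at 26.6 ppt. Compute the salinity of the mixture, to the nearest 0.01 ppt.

22.78 ppt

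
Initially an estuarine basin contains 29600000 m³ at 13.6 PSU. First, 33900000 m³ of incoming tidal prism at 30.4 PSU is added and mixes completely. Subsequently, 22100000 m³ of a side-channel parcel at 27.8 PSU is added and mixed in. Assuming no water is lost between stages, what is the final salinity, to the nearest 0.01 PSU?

Total salt / total volume:
Initial salt = 29,600,000×13.6 = 402,560,000
After stage 1: salt = 402,560,000 + 33,900,000×30.4 = 1,433,120,000; volume = 63,500,000 m³; S = 22.569 PSU
After stage 2: salt = 1,433,120,000 + 22,100,000×27.8 = 2,047,500,000; volume = 85,600,000 m³
S = 2,047,500,000 / 85,600,000 = 23.9194 PSU

23.92 PSU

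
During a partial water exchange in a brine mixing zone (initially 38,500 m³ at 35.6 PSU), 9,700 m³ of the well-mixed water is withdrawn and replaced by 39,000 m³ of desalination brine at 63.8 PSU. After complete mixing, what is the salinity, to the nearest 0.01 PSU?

Remaining after removal: 28,800 m³ at 35.6 PSU (salt = 1,025,280)
After addition: salt = 1,025,280 + 39,000×63.8 = 3,513,480; volume = 67,800 m³
S = 3,513,480 / 67,800 = 51.8212 PSU

51.82 PSU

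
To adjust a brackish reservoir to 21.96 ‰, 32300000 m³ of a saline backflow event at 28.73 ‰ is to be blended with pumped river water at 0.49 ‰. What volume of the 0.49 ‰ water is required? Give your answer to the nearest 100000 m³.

10200000 m³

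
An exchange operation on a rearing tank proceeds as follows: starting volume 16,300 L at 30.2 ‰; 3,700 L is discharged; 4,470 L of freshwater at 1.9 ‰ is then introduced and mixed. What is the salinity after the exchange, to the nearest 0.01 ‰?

Remaining after removal: 12,600 L at 30.2 ‰ (salt = 380,520)
After addition: salt = 380,520 + 4,470×1.9 = 389,013; volume = 17,070 L
S = 389,013 / 17,070 = 22.7893 ‰

22.79 ‰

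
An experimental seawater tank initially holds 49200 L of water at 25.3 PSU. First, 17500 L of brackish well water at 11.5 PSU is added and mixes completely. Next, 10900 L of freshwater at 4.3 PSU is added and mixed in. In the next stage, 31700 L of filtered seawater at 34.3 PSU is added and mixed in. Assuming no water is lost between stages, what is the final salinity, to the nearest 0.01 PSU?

By conservation of dissolved salt,
Initial salt = 49,200×25.3 = 1,244,760
After stage 1: salt = 1,244,760 + 17,500×11.5 = 1,446,010; volume = 66,700 L; S = 21.679 PSU
After stage 2: salt = 1,446,010 + 10,900×4.3 = 1,492,880; volume = 77,600 L; S = 19.238 PSU
After stage 3: salt = 1,492,880 + 31,700×34.3 = 2,580,190; volume = 109,300 L
S = 2,580,190 / 109,300 = 23.6065 PSU

23.61 PSU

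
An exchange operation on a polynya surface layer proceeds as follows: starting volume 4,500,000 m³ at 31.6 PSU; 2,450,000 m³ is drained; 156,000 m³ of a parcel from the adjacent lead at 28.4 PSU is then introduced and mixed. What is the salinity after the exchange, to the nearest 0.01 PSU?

31.37 PSU

Remaining after removal: 2,050,000 m³ at 31.6 PSU (salt = 64,780,000)
After addition: salt = 64,780,000 + 156,000×28.4 = 69,210,400; volume = 2,206,000 m³
S = 69,210,400 / 2,206,000 = 31.3737 PSU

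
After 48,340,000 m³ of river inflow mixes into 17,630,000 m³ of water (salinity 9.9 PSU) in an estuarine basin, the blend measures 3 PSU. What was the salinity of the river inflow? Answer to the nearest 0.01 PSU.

Salt balance: 17,630,000×9.9 + 48,340,000×S = 65,970,000×3
174,537,000 + 48,340,000·S = 197,910,000
S = (197,910,000 − 174,537,000) / 48,340,000 = 0.4835 PSU

0.48 PSU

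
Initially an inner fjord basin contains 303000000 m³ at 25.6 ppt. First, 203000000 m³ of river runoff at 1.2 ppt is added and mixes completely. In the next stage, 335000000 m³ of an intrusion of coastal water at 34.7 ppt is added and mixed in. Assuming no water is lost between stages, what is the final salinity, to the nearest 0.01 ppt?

23.34 ppt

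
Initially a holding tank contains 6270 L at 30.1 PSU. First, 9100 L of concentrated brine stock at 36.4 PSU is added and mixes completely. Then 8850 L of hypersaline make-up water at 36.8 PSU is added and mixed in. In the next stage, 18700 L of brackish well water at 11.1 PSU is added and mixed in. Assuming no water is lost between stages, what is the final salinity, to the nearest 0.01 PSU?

24.54 PSU

Mass of salt is conserved:
Initial salt = 6,270×30.1 = 188,727
After stage 1: salt = 188,727 + 9,100×36.4 = 519,967; volume = 15,370 L; S = 33.83 PSU
After stage 2: salt = 519,967 + 8,850×36.8 = 845,647; volume = 24,220 L; S = 34.915 PSU
After stage 3: salt = 845,647 + 18,700×11.1 = 1,053,217; volume = 42,920 L
S = 1,053,217 / 42,920 = 24.5391 PSU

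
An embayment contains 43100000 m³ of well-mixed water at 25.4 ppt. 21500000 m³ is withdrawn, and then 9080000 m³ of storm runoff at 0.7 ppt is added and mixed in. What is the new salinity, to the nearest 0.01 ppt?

18.09 ppt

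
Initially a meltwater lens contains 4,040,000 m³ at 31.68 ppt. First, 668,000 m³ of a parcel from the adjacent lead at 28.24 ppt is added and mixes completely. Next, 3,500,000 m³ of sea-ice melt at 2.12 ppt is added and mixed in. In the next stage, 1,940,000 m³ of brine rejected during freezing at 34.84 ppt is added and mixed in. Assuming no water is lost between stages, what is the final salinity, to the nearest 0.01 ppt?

Total salt / total volume:
Initial salt = 4,040,000×31.68 = 127,987,200
After stage 1: salt = 127,987,200 + 668,000×28.24 = 146,851,520; volume = 4,708,000 m³; S = 31.192 ppt
After stage 2: salt = 146,851,520 + 3,500,000×2.12 = 154,271,520; volume = 8,208,000 m³; S = 18.795 ppt
After stage 3: salt = 154,271,520 + 1,940,000×34.84 = 221,861,120; volume = 10,148,000 m³
S = 221,861,120 / 10,148,000 = 21.8625 ppt

21.86 ppt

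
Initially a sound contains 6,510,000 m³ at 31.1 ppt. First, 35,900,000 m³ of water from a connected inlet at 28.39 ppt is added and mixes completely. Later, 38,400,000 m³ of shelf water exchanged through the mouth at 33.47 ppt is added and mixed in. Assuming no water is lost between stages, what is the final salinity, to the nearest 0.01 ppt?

31.02 ppt

Total salt / total volume:
Initial salt = 6,510,000×31.1 = 202,461,000
After stage 1: salt = 202,461,000 + 35,900,000×28.39 = 1,221,662,000; volume = 42,410,000 m³; S = 28.806 ppt
After stage 2: salt = 1,221,662,000 + 38,400,000×33.47 = 2,506,910,000; volume = 80,810,000 m³
S = 2,506,910,000 / 80,810,000 = 31.0223 ppt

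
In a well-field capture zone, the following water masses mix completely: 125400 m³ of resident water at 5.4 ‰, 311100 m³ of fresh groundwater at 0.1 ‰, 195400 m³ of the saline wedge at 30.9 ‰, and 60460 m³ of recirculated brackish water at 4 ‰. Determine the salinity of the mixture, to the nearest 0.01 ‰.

10.09 ‰

By conservation of dissolved salt,
salt = 125,400×5.4 + 311,100×0.1 + 195,400×30.9 + 60,460×4 = 677,160 + 31,110 + 6,037,860 + 241,840 = 6,987,970
volume = 125,400 + 311,100 + 195,400 + 60,460 = 692,360 m³
S = 6,987,970 / 692,360 = 10.093 ‰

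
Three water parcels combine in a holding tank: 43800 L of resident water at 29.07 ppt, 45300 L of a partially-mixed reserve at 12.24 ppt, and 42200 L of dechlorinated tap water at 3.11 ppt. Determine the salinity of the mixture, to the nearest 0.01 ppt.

Salt balance:
salt = 43,800×29.07 + 45,300×12.24 + 42,200×3.11 = 1,273,266 + 554,472 + 131,242 = 1,958,980
volume = 43,800 + 45,300 + 42,200 = 131,300 L
S = 1,958,980 / 131,300 = 14.9199 ppt

14.92 ppt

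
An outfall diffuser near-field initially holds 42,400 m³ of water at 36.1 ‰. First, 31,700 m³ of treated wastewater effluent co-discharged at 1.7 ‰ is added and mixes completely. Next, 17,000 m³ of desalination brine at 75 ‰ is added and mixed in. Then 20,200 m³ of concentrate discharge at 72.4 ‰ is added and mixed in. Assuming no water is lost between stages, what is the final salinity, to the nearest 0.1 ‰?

Total salt / total volume:
Initial salt = 42,400×36.1 = 1,530,640
After stage 1: salt = 1,530,640 + 31,700×1.7 = 1,584,530; volume = 74,100 m³; S = 21.384 ‰
After stage 2: salt = 1,584,530 + 17,000×75 = 2,859,530; volume = 91,100 m³; S = 31.389 ‰
After stage 3: salt = 2,859,530 + 20,200×72.4 = 4,322,010; volume = 111,300 m³
S = 4,322,010 / 111,300 = 38.8321 ‰

38.8 ‰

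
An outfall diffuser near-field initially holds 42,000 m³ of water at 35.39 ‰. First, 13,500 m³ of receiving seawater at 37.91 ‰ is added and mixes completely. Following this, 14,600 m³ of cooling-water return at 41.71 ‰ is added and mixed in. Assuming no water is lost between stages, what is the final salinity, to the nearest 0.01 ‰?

37.19 ‰

Conserving salt mass:
Initial salt = 42,000×35.39 = 1,486,380
After stage 1: salt = 1,486,380 + 13,500×37.91 = 1,998,165; volume = 55,500 m³; S = 36.003 ‰
After stage 2: salt = 1,998,165 + 14,600×41.71 = 2,607,131; volume = 70,100 m³
S = 2,607,131 / 70,100 = 37.1916 ‰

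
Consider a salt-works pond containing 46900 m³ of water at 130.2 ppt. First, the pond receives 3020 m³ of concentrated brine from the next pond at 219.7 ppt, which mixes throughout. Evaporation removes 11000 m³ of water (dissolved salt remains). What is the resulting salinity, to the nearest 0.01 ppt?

173.94 ppt

After mixing: salt = 46,900×130.2 + 3,020×219.7 = 6,769,874; volume = 49,920 m³
After evaporation: salt unchanged = 6,769,874; volume = 49,920 − 11,000 = 38,920 m³
S = 6,769,874 / 38,920 = 173.9433 ppt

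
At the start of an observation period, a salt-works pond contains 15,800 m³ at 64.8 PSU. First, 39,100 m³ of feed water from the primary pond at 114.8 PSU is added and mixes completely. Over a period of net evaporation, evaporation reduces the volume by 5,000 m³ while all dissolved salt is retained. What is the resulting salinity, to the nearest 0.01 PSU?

110.47 PSU

After mixing: salt = 15,800×64.8 + 39,100×114.8 = 5,512,520; volume = 54,900 m³
After evaporation: salt unchanged = 5,512,520; volume = 54,900 − 5,000 = 49,900 m³
S = 5,512,520 / 49,900 = 110.4713 PSU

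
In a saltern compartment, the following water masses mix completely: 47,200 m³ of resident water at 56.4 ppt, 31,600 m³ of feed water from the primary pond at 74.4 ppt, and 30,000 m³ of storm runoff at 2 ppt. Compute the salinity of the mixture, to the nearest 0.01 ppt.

46.63 ppt

Mass of salt is conserved:
salt = 47,200×56.4 + 31,600×74.4 + 30,000×2 = 2,662,080 + 2,351,040 + 60,000 = 5,073,120
volume = 47,200 + 31,600 + 30,000 = 108,800 m³
S = 5,073,120 / 108,800 = 46.6279 ppt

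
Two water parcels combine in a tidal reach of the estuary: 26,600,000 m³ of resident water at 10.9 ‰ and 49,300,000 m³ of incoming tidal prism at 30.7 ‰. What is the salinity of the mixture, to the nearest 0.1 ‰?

23.8 ‰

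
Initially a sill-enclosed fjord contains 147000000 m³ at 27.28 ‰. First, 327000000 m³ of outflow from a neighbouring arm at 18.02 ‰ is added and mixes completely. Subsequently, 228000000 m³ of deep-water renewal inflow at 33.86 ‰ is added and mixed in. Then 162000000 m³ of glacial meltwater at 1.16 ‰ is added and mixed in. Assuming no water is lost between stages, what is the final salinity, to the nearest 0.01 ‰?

Total salt / total volume:
Initial salt = 147,000,000×27.28 = 4,010,160,000
After stage 1: salt = 4,010,160,000 + 327,000,000×18.02 = 9,902,700,000; volume = 474,000,000 m³; S = 20.892 ‰
After stage 2: salt = 9,902,700,000 + 228,000,000×33.86 = 17,622,780,000; volume = 702,000,000 m³; S = 25.104 ‰
After stage 3: salt = 17,622,780,000 + 162,000,000×1.16 = 17,810,700,000; volume = 864,000,000 m³
S = 17,810,700,000 / 864,000,000 = 20.6142 ‰

20.61 ‰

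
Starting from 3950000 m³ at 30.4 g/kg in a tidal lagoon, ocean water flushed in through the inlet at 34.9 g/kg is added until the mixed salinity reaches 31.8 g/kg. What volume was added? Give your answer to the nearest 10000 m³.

Salt balance: 3,950,000×30.4 + V×34.9 = (3,950,000+V)×31.8
120,080,000 + 34.9V = 125,610,000 + 31.8V
5,530,000 = 3.1V
V = 1,783,870.97 m³

1780000 m³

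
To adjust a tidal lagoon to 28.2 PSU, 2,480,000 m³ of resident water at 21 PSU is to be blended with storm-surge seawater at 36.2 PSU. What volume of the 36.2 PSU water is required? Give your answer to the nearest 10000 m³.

Salt balance: 2,480,000×21 + V×36.2 = (2,480,000+V)×28.2
52,080,000 + 36.2V = 69,936,000 + 28.2V
17,856,000 = 8V
V = 2,232,000 m³

2230000 m³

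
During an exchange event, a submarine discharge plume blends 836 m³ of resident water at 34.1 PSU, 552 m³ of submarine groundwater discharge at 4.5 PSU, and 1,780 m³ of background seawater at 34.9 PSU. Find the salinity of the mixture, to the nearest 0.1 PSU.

Mass of salt is conserved:
salt = 836×34.1 + 552×4.5 + 1,780×34.9 = 28,507.6 + 2,484 + 62,122 = 93,113.6
volume = 836 + 552 + 1,780 = 3,168 m³
S = 93,113.6 / 3,168 = 29.392 PSU

29.4 PSU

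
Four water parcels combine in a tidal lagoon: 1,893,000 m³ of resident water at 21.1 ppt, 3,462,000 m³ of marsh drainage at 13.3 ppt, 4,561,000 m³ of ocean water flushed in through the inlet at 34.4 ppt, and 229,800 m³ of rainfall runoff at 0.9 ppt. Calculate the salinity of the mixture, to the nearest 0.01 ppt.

23.96 ppt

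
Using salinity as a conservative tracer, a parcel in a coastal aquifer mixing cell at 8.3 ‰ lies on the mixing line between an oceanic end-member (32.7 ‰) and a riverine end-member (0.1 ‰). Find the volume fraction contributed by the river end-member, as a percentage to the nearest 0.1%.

74.8%

Let f be the freshwater fraction. Salt balance per unit volume:
f×0.1 + (1−f)×32.7 = 8.3
f = (32.7 − 8.3) / (32.7 − 0.1) = 24.4/32.6 = 0.7485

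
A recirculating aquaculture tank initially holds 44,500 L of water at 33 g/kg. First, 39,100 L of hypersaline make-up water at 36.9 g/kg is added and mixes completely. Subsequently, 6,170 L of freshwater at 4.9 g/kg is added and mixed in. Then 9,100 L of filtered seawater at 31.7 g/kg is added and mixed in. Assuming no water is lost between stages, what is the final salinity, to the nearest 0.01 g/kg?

Total salt / total volume:
Initial salt = 44,500×33 = 1,468,500
After stage 1: salt = 1,468,500 + 39,100×36.9 = 2,911,290; volume = 83,600 L; S = 34.824 g/kg
After stage 2: salt = 2,911,290 + 6,170×4.9 = 2,941,523; volume = 89,770 L; S = 32.767 g/kg
After stage 3: salt = 2,941,523 + 9,100×31.7 = 3,229,993; volume = 98,870 L
S = 3,229,993 / 98,870 = 32.6691 g/kg

32.67 g/kg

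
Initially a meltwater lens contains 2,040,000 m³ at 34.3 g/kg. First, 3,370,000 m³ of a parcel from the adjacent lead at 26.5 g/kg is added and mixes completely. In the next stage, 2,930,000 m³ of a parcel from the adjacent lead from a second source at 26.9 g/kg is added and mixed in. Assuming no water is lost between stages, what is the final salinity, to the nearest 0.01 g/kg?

28.55 g/kg

Salt balance:
Initial salt = 2,040,000×34.3 = 69,972,000
After stage 1: salt = 69,972,000 + 3,370,000×26.5 = 159,277,000; volume = 5,410,000 m³; S = 29.441 g/kg
After stage 2: salt = 159,277,000 + 2,930,000×26.9 = 238,094,000; volume = 8,340,000 m³
S = 238,094,000 / 8,340,000 = 28.5484 g/kg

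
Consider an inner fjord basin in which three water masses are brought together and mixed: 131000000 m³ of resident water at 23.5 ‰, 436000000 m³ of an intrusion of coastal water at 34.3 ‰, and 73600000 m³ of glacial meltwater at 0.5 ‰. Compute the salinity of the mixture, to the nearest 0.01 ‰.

Mass of salt is conserved:
salt = 131,000,000×23.5 + 436,000,000×34.3 + 73,600,000×0.5 = 3,078,500,000 + 14,954,800,000 + 36,800,000 = 18,070,100,000
volume = 131,000,000 + 436,000,000 + 73,600,000 = 640,600,000 m³
S = 18,070,100,000 / 640,600,000 = 28.2081 ‰

28.21 ‰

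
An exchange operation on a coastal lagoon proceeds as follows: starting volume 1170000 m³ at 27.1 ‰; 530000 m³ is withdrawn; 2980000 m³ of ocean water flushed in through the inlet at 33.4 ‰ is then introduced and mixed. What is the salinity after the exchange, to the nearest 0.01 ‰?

Remaining after removal: 640,000 m³ at 27.1 ‰ (salt = 17,344,000)
After addition: salt = 17,344,000 + 2,980,000×33.4 = 116,876,000; volume = 3,620,000 m³
S = 116,876,000 / 3,620,000 = 32.2862 ‰

32.29 ‰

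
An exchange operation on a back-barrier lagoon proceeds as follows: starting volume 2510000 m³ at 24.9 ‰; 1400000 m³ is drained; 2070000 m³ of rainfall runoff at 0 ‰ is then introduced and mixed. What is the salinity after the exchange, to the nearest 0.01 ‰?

8.69 ‰

Remaining after removal: 1,110,000 m³ at 24.9 ‰ (salt = 27,639,000)
After addition: salt = 27,639,000 + 2,070,000×0 = 27,639,000; volume = 3,180,000 m³
S = 27,639,000 / 3,180,000 = 8.6915 ‰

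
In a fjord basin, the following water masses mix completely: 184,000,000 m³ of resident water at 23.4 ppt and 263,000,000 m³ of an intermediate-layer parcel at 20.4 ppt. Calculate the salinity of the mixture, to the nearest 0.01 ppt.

21.63 ppt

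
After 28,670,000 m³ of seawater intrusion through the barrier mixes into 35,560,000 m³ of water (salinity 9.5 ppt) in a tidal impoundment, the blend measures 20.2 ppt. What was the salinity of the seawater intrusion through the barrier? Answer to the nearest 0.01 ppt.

33.47 ppt

Salt balance: 35,560,000×9.5 + 28,670,000×S = 64,230,000×20.2
337,820,000 + 28,670,000·S = 1,297,446,000
S = (1,297,446,000 − 337,820,000) / 28,670,000 = 33.4714 ppt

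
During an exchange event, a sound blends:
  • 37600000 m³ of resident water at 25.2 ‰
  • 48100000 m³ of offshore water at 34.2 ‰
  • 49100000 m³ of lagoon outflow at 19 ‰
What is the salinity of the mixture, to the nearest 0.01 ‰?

Salt balance:
salt = 37,600,000×25.2 + 48,100,000×34.2 + 49,100,000×19 = 947,520,000 + 1,645,020,000 + 932,900,000 = 3,525,440,000
volume = 37,600,000 + 48,100,000 + 49,100,000 = 134,800,000 m³
S = 3,525,440,000 / 134,800,000 = 26.1531 ‰

26.15 ‰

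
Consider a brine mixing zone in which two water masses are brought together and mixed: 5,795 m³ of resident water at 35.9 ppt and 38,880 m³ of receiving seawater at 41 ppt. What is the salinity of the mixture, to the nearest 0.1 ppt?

Conserving salt mass:
salt = 5,795×35.9 + 38,880×41 = 208,040.5 + 1,594,080 = 1,802,120.5
volume = 5,795 + 38,880 = 44,675 m³
S = 1,802,120.5 / 44,675 = 40.338 ppt

40.3 ppt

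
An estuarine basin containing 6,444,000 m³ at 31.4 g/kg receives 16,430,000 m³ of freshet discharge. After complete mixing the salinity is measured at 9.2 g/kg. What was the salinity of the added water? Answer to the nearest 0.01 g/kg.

0.49 g/kg

Salt balance: 6,444,000×31.4 + 16,430,000×S = 22,874,000×9.2
202,341,600 + 16,430,000·S = 210,440,800
S = (210,440,800 − 202,341,600) / 16,430,000 = 0.493 g/kg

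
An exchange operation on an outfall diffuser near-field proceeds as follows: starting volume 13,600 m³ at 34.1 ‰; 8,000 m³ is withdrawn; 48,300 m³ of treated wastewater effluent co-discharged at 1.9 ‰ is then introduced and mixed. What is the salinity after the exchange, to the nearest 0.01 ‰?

5.25 ‰

Remaining after removal: 5,600 m³ at 34.1 ‰ (salt = 190,960)
After addition: salt = 190,960 + 48,300×1.9 = 282,730; volume = 53,900 m³
S = 282,730 / 53,900 = 5.2455 ‰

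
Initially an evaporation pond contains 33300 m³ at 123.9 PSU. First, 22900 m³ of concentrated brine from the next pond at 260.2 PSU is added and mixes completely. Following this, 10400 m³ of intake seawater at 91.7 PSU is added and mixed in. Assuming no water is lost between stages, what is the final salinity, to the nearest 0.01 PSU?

Salt balance:
Initial salt = 33,300×123.9 = 4,125,870
After stage 1: salt = 4,125,870 + 22,900×260.2 = 10,084,450; volume = 56,200 m³; S = 179.439 PSU
After stage 2: salt = 10,084,450 + 10,400×91.7 = 11,038,130; volume = 66,600 m³
S = 11,038,130 / 66,600 = 165.7377 PSU

165.74 PSU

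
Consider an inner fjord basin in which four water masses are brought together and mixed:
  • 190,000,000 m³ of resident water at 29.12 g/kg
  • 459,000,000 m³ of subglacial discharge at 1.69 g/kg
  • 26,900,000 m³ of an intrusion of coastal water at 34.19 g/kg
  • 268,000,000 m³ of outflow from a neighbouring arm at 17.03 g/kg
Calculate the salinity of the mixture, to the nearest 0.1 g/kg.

Conserving salt mass:
salt = 190,000,000×29.12 + 459,000,000×1.69 + 26,900,000×34.19 + 268,000,000×17.03 = 5,532,800,000 + 775,710,000 + 919,711,000 + 4,564,040,000 = 11,792,261,000
volume = 190,000,000 + 459,000,000 + 26,900,000 + 268,000,000 = 943,900,000 m³
S = 11,792,261,000 / 943,900,000 = 12.493 g/kg

12.5 g/kg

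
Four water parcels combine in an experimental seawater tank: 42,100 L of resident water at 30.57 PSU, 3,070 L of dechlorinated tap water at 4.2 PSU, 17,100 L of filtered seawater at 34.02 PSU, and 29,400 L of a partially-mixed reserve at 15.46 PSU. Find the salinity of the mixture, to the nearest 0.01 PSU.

25.48 PSU

Mass of salt is conserved:
salt = 42,100×30.57 + 3,070×4.2 + 17,100×34.02 + 29,400×15.46 = 1,286,997 + 12,894 + 581,742 + 454,524 = 2,336,157
volume = 42,100 + 3,070 + 17,100 + 29,400 = 91,670 L
S = 2,336,157 / 91,670 = 25.4844 PSU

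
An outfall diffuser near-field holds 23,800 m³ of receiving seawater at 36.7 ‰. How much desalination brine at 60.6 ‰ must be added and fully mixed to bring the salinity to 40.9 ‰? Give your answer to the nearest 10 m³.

5070 m³

Salt balance: 23,800×36.7 + V×60.6 = (23,800+V)×40.9
873,460 + 60.6V = 973,420 + 40.9V
99,960 = 19.7V
V = 5,074.11 m³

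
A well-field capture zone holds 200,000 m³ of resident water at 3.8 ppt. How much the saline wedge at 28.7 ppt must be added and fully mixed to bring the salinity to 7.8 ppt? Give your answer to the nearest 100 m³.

38300 m³

Salt balance: 200,000×3.8 + V×28.7 = (200,000+V)×7.8
760,000 + 28.7V = 1,560,000 + 7.8V
800,000 = 20.9V
V = 38,277.51 m³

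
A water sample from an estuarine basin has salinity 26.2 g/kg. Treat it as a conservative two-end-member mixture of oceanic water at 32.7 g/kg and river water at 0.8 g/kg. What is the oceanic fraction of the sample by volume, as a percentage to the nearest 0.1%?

79.6%

Let g be the oceanic fraction. Salt balance per unit volume:
g×32.7 + (1−g)×0.8 = 26.2
g = (26.2 − 0.8) / (32.7 − 0.8) = 25.4/31.9 = 0.7962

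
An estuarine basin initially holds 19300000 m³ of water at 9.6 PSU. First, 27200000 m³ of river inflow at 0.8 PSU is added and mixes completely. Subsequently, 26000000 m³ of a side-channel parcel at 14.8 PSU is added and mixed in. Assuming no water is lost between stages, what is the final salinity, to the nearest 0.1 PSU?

Weighted by volume,
Initial salt = 19,300,000×9.6 = 185,280,000
After stage 1: salt = 185,280,000 + 27,200,000×0.8 = 207,040,000; volume = 46,500,000 m³; S = 4.452 PSU
After stage 2: salt = 207,040,000 + 26,000,000×14.8 = 591,840,000; volume = 72,500,000 m³
S = 591,840,000 / 72,500,000 = 8.1633 PSU

8.2 PSU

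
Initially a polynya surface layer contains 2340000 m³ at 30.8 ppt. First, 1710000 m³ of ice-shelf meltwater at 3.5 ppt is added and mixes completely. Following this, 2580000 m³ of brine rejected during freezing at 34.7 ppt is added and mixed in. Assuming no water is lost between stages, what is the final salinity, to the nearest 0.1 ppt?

25.3 ppt

Weighted by volume,
Initial salt = 2,340,000×30.8 = 72,072,000
After stage 1: salt = 72,072,000 + 1,710,000×3.5 = 78,057,000; volume = 4,050,000 m³; S = 19.273 ppt
After stage 2: salt = 78,057,000 + 2,580,000×34.7 = 167,583,000; volume = 6,630,000 m³
S = 167,583,000 / 6,630,000 = 25.2765 ppt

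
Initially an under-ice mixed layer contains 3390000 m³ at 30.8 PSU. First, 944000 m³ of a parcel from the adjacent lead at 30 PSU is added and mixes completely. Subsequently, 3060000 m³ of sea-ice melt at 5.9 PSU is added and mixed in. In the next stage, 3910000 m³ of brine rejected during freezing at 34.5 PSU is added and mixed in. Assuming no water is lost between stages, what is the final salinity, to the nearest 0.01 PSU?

By conservation of dissolved salt,
Initial salt = 3,390,000×30.8 = 104,412,000
After stage 1: salt = 104,412,000 + 944,000×30 = 132,732,000; volume = 4,334,000 m³; S = 30.626 PSU
After stage 2: salt = 132,732,000 + 3,060,000×5.9 = 150,786,000; volume = 7,394,000 m³; S = 20.393 PSU
After stage 3: salt = 150,786,000 + 3,910,000×34.5 = 285,681,000; volume = 11,304,000 m³
S = 285,681,000 / 11,304,000 = 25.2726 PSU

25.27 PSU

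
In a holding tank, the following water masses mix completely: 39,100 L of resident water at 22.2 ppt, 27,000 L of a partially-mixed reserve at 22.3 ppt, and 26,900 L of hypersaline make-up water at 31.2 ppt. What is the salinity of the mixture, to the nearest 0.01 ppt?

Conserving salt mass:
salt = 39,100×22.2 + 27,000×22.3 + 26,900×31.2 = 868,020 + 602,100 + 839,280 = 2,309,400
volume = 39,100 + 27,000 + 26,900 = 93,000 L
S = 2,309,400 / 93,000 = 24.8323 ppt

24.83 ppt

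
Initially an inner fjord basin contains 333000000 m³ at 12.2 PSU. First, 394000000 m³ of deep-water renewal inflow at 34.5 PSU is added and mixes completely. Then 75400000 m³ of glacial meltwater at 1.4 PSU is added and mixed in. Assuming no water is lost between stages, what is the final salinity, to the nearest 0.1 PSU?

Weighted by volume,
Initial salt = 333,000,000×12.2 = 4,062,600,000
After stage 1: salt = 4,062,600,000 + 394,000,000×34.5 = 17,655,600,000; volume = 727,000,000 m³; S = 24.286 PSU
After stage 2: salt = 17,655,600,000 + 75,400,000×1.4 = 17,761,160,000; volume = 802,400,000 m³
S = 17,761,160,000 / 802,400,000 = 22.135 PSU

22.1 PSU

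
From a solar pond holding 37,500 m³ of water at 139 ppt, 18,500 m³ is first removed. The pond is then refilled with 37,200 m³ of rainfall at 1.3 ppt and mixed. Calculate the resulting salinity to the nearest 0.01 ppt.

Remaining after removal: 19,000 m³ at 139 ppt (salt = 2,641,000)
After addition: salt = 2,641,000 + 37,200×1.3 = 2,689,360; volume = 56,200 m³
S = 2,689,360 / 56,200 = 47.8534 ppt

47.85 ppt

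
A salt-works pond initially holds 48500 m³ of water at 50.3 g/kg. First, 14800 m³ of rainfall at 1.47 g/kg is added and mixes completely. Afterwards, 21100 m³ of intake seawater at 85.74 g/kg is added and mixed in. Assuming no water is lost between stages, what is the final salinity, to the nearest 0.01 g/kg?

Total salt / total volume:
Initial salt = 48,500×50.3 = 2,439,550
After stage 1: salt = 2,439,550 + 14,800×1.47 = 2,461,306; volume = 63,300 m³; S = 38.883 g/kg
After stage 2: salt = 2,461,306 + 21,100×85.74 = 4,270,420; volume = 84,400 m³
S = 4,270,420 / 84,400 = 50.5974 g/kg

50.60 g/kg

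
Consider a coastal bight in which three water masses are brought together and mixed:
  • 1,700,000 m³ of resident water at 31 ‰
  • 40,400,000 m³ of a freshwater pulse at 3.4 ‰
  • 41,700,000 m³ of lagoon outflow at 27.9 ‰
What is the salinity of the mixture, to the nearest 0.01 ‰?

Weighted by volume,
salt = 1,700,000×31 + 40,400,000×3.4 + 41,700,000×27.9 = 52,700,000 + 137,360,000 + 1,163,430,000 = 1,353,490,000
volume = 1,700,000 + 40,400,000 + 41,700,000 = 83,800,000 m³
S = 1,353,490,000 / 83,800,000 = 16.1514 ‰

16.15 ‰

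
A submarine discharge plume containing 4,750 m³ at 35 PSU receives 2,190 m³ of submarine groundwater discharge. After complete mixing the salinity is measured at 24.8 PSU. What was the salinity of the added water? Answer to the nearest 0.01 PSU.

Salt balance: 4,750×35 + 2,190×S = 6,940×24.8
166,250 + 2,190·S = 172,112
S = (172,112 − 166,250) / 2,190 = 2.6767 PSU

2.68 PSU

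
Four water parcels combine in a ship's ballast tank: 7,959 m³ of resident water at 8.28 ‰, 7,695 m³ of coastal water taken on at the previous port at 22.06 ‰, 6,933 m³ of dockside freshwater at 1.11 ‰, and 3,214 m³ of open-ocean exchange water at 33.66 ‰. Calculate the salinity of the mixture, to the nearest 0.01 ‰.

13.62 ‰

Weighted by volume,
salt = 7,959×8.28 + 7,695×22.06 + 6,933×1.11 + 3,214×33.66 = 65,900.52 + 169,751.7 + 7,695.63 + 108,183.24 = 351,531.09
volume = 7,959 + 7,695 + 6,933 + 3,214 = 25,801 m³
S = 351,531.09 / 25,801 = 13.6247 ‰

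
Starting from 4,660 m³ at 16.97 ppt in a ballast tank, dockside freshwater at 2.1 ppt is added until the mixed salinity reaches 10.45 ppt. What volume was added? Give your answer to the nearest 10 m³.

3640 m³

Salt balance: 4,660×16.97 + V×2.1 = (4,660+V)×10.45
79,080.2 + 2.1V = 48,697 + 10.45V
30,383.2 = 8.35V
V = 3,638.71 m³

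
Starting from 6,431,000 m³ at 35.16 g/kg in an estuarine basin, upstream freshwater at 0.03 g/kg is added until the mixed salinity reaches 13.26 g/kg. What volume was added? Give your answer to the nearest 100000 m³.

Salt balance: 6,431,000×35.16 + V×0.03 = (6,431,000+V)×13.26
226,113,960 + 0.03V = 85,275,060 + 13.26V
140,838,900 = 13.23V
V = 10,645,419.5 m³

10600000 m³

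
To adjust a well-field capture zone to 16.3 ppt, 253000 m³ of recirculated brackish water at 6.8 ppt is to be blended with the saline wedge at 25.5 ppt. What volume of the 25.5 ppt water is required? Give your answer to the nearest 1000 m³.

Salt balance: 253,000×6.8 + V×25.5 = (253,000+V)×16.3
1,720,400 + 25.5V = 4,123,900 + 16.3V
2,403,500 = 9.2V
V = 261,250 m³

261000 m³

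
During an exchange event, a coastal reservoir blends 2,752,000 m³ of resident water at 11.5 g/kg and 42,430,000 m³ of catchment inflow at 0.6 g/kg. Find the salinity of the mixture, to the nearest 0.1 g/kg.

1.3 g/kg

Total salt / total volume:
salt = 2,752,000×11.5 + 42,430,000×0.6 = 31,648,000 + 25,458,000 = 57,106,000
volume = 2,752,000 + 42,430,000 = 45,182,000 m³
S = 57,106,000 / 45,182,000 = 1.264 g/kg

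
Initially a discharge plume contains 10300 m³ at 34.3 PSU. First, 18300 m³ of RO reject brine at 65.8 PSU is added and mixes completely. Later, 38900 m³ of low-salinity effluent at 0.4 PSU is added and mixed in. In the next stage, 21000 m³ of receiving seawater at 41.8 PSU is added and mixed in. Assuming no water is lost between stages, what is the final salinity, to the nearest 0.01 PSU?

Weighted by volume,
Initial salt = 10,300×34.3 = 353,290
After stage 1: salt = 353,290 + 18,300×65.8 = 1,557,430; volume = 28,600 m³; S = 54.456 PSU
After stage 2: salt = 1,557,430 + 38,900×0.4 = 1,572,990; volume = 67,500 m³; S = 23.304 PSU
After stage 3: salt = 1,572,990 + 21,000×41.8 = 2,450,790; volume = 88,500 m³
S = 2,450,790 / 88,500 = 27.6925 PSU

27.69 PSU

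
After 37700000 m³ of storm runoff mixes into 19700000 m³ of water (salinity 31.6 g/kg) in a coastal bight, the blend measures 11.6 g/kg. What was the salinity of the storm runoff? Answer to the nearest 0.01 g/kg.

1.15 g/kg

Salt balance: 19,700,000×31.6 + 37,700,000×S = 57,400,000×11.6
622,520,000 + 37,700,000·S = 665,840,000
S = (665,840,000 − 622,520,000) / 37,700,000 = 1.1491 g/kg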